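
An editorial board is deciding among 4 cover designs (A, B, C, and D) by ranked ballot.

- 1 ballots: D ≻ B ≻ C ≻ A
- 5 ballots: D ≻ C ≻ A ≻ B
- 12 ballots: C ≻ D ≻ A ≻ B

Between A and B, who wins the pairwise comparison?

A

Ballots ranking A above B: 5+12 = 17.
Ballots ranking B above A: 1.
A wins the head-to-head, 17–1.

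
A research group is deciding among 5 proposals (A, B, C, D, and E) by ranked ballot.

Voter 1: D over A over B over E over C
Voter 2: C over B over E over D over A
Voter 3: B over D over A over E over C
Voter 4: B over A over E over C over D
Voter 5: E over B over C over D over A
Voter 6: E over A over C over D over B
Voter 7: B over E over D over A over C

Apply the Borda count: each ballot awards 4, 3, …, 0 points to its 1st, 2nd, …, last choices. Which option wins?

B

Borda scores:
  A: 3 + 0 + 2 + 3 + 0 + 3 + 1 = 12
  B: 2 + 3 + 4 + 4 + 3 + 0 + 4 = 20
  C: 0 + 4 + 0 + 1 + 2 + 2 + 0 = 9
  D: 4 + 1 + 3 + 0 + 1 + 1 + 2 = 12
  E: 1 + 2 + 1 + 2 + 4 + 4 + 3 = 17
B has the highest total.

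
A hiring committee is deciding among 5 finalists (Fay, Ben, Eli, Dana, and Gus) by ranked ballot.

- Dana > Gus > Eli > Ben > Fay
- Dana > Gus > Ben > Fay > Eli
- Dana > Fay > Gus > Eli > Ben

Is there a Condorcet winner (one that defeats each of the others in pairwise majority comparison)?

Yes

Head-to-head results (3 voters total):
Fay vs Ben: Ben wins 2–1.
Fay vs Eli: Fay wins 2–1.
Fay vs Dana: Dana wins 3–0.
Fay vs Gus: Gus wins 2–1.
Ben vs Eli: Eli wins 2–1.
Ben vs Dana: Dana wins 3–0.
Ben vs Gus: Gus wins 3–0.
Eli vs Dana: Dana wins 3–0.
Eli vs Gus: Gus wins 3–0.
Dana vs Gus: Dana wins 3–0.
Dana beats each rival — Fay (3–0), Ben (3–0), Eli (3–0), Gus (3–0) — so Dana is the Condorcet winner.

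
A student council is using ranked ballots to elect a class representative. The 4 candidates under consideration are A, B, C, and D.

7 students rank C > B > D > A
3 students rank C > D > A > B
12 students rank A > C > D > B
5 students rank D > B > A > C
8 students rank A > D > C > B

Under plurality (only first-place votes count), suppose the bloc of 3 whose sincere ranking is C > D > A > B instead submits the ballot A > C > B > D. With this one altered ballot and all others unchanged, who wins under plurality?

A

First-place totals with the altered ballot: A 23, B 0, C 7, D 5.
The winner is unchanged: still A.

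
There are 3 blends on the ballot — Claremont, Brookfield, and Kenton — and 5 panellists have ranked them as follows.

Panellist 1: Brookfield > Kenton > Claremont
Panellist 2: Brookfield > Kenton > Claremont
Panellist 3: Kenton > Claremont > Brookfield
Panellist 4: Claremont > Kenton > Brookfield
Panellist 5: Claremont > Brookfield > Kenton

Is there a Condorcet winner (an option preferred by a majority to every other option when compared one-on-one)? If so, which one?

There is no Condorcet winner

Head-to-head results (5 voters total):
Claremont vs Brookfield: Claremont wins 3–2.
Claremont vs Kenton: Kenton wins 3–2.
Brookfield vs Kenton: Brookfield wins 3–2.
No candidate beats all others: Claremont beats Brookfield beats Kenton beats Claremont, a majority cycle.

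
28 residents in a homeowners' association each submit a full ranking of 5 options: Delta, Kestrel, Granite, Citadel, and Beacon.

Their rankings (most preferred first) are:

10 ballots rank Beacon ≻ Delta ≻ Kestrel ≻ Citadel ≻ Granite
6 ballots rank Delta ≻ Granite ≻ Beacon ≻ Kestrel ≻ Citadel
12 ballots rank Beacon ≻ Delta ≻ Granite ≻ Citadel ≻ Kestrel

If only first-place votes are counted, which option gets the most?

Beacon

First-place vote totals:
  Delta: 6
  Kestrel: 0
  Granite: 0
  Citadel: 0
  Beacon: 22
Beacon has the most first-place votes.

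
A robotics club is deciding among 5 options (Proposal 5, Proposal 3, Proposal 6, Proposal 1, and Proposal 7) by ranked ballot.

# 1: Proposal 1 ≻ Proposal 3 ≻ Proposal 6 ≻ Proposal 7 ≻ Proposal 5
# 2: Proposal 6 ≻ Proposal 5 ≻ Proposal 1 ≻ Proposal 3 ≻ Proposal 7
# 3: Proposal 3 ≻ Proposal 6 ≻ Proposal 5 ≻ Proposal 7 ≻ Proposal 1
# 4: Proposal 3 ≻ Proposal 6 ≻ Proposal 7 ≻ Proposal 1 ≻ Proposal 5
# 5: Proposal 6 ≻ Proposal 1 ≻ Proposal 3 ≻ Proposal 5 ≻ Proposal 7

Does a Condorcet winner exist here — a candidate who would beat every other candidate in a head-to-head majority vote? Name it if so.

No Condorcet winner

Head-to-head results (5 voters total):
Proposal 5 vs Proposal 3: Proposal 3 wins 4–1.
Proposal 5 vs Proposal 6: Proposal 6 wins 5–0.
Proposal 5 vs Proposal 1: Proposal 1 wins 3–2.
Proposal 5 vs Proposal 7: Proposal 5 wins 3–2.
Proposal 3 vs Proposal 6: Proposal 3 wins 3–2.
Proposal 3 vs Proposal 1: Proposal 1 wins 3–2.
Proposal 3 vs Proposal 7: Proposal 3 wins 5–0.
Proposal 6 vs Proposal 1: Proposal 6 wins 4–1.
Proposal 6 vs Proposal 7: Proposal 6 wins 5–0.
Proposal 1 vs Proposal 7: Proposal 1 wins 3–2.
No candidate beats all others: Proposal 3 beats Proposal 6 beats Proposal 1 beats Proposal 3, a majority cycle.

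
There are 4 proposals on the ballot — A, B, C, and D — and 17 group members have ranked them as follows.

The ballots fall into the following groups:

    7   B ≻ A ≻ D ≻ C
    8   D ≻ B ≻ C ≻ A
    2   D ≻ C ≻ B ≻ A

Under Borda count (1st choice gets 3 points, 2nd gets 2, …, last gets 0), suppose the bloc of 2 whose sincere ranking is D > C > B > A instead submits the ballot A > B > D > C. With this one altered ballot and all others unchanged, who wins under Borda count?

Borda totals with the altered ballot: A 20, B 41, C 8, D 33.
The winner is unchanged: still B.

B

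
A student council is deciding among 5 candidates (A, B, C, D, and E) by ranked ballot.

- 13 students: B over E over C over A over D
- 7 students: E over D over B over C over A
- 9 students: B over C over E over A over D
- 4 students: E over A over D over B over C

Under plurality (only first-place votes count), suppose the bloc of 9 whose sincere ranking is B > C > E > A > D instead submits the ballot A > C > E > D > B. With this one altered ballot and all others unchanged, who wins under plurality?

First-place totals with the altered ballot: A 9, B 13, C 0, D 0, E 11.
The winner is unchanged: still B.

B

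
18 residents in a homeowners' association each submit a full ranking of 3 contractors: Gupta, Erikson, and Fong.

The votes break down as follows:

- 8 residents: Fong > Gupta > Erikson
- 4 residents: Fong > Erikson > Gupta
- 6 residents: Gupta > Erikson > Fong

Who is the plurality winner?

Fong

First-place vote totals:
  Gupta: 6
  Erikson: 0
  Fong: 12
Fong has the most first-place votes.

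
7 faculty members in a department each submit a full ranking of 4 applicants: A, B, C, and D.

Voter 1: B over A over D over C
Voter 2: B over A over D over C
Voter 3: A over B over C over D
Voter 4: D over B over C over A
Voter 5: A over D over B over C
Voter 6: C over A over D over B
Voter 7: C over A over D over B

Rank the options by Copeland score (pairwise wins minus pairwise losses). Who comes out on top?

A

Pairwise results:
  A vs B: A wins 4–3.
  A vs C: A wins 4–3.
  A vs D: A wins 6–1.
  B vs C: B wins 5–2.
  B vs D: D wins 4–3.
  C vs D: D wins 4–3.
Copeland scores (wins − losses):
  A: 3 − 0 = 3
  B: 1 − 2 = -1
  C: 0 − 3 = -3
  D: 2 − 1 = 1
A has the best Copeland score.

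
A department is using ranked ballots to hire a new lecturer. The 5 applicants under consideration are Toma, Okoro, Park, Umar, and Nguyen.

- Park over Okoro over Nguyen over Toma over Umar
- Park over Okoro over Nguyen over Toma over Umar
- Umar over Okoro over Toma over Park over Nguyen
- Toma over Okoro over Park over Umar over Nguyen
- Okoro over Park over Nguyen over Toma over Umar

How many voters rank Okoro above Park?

3

Ballots ranking Okoro above Park: 3.
Ballots ranking Park above Okoro: 2.
So 3 of 5 voters prefer Okoro to Park.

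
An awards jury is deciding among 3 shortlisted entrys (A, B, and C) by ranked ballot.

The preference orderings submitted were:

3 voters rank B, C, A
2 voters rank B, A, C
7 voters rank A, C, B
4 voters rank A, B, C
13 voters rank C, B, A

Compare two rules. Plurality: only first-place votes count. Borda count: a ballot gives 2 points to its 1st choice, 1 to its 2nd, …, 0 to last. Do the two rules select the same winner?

Yes

Plurality first-place counts: A 11, B 5, C 13 → C.
Borda totals: A 24, B 27, C 36 → C.
The two rules agree on C.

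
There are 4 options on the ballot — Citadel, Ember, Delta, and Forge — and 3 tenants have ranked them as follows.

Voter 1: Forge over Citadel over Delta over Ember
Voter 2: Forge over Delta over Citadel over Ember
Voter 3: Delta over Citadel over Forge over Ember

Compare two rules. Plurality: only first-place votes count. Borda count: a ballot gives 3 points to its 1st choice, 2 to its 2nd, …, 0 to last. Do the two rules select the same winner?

Plurality first-place counts: Citadel 0, Ember 0, Delta 1, Forge 2 → Forge.
Borda totals: Citadel 5, Ember 0, Delta 6, Forge 7 → Forge.
The two rules agree on Forge.

Yes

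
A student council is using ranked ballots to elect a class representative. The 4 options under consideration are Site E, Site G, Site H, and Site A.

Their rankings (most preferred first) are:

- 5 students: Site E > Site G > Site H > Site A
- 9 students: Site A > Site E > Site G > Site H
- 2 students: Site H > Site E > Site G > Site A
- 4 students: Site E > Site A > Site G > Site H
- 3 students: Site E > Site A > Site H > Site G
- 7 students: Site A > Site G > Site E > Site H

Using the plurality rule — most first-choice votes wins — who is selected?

Site A

First-place vote totals:
  Site E: 12
  Site G: 0
  Site H: 2
  Site A: 16
Site A has the most first-place votes.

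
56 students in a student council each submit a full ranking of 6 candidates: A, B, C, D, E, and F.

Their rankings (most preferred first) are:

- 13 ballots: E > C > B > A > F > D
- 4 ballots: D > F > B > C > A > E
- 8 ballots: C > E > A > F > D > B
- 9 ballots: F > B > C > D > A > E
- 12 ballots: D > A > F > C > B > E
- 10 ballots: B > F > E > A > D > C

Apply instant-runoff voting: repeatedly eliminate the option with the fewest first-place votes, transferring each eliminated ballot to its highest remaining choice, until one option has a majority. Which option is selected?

Round 1: D 16, E 13, B 10, F 9, C 8, A 0. A has the fewest and is eliminated.
Round 2: D 16, E 13, B 10, F 9, C 8. C has the fewest and is eliminated.
Round 3: E 21, D 16, B 10, F 9. F has the fewest and is eliminated.
Round 4: E 21, B 19, D 16. D has the fewest and is eliminated.
Round 5: B 35, E 21. B has a majority.

B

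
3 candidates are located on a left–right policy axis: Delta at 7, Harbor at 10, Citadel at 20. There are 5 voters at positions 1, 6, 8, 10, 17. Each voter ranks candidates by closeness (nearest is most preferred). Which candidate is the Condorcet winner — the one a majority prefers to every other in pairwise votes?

Delta

With single-peaked preferences on a line, the Condorcet winner is the candidate closest to the median voter.
The median voter (position 8) is closest to Delta at 7.
Check: Delta vs Citadel — voters closer to Delta: 4 of 5.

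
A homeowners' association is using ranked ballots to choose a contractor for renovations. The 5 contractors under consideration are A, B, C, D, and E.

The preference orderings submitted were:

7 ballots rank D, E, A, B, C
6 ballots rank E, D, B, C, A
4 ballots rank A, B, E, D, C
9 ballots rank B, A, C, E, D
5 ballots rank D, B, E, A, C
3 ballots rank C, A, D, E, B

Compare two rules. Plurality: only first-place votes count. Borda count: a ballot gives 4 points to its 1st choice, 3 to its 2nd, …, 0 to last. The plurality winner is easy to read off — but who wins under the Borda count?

B

Plurality first-place counts: A 4, B 9, C 3, D 12, E 6 → D.
Borda totals: A 71, B 82, C 36, D 76, E 75 → B.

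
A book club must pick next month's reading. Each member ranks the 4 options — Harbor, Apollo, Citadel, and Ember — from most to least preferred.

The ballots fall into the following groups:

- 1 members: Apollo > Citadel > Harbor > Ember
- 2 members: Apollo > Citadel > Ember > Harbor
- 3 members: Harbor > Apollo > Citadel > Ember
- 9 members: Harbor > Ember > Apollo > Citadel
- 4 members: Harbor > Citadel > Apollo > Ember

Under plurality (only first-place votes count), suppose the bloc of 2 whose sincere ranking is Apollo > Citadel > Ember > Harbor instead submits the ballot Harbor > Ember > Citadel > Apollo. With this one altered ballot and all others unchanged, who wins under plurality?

Harbor

First-place totals with the altered ballot: Harbor 18, Apollo 1, Citadel 0, Ember 0.
The winner is unchanged: still Harbor.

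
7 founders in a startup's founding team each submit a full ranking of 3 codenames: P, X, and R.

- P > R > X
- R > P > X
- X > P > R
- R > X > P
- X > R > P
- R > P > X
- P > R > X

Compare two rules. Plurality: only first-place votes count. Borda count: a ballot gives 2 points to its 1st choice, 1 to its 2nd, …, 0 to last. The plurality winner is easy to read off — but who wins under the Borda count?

R

Plurality first-place counts: P 2, X 2, R 3 → R.
Borda totals: P 7, X 5, R 9 → R.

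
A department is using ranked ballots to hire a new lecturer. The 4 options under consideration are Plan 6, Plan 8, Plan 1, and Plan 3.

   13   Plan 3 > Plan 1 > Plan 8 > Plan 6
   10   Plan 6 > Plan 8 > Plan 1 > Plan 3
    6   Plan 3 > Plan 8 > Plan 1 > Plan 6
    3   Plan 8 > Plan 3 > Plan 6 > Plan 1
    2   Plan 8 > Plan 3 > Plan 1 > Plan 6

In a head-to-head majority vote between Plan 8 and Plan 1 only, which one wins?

Plan 8

Ballots ranking Plan 8 above Plan 1: 10+6+3+2 = 21.
Ballots ranking Plan 1 above Plan 8: 13.
Plan 8 wins the head-to-head, 21–13.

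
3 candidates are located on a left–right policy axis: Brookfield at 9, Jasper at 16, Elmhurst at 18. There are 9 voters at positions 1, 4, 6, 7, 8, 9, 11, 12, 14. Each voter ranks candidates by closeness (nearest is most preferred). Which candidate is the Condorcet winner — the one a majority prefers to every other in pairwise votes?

With single-peaked preferences on a line, the Condorcet winner is the candidate closest to the median voter.
The median voter (position 8) is closest to Brookfield at 9.
Check: Brookfield vs Jasper — voters closer to Brookfield: 8 of 9.

Brookfield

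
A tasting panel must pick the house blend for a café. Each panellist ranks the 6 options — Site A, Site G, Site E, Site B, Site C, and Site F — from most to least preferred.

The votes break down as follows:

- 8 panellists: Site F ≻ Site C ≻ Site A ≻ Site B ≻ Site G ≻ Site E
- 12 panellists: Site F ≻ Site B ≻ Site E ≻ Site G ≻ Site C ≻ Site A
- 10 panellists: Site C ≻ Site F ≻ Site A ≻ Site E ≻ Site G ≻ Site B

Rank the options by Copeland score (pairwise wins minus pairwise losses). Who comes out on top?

Site F

Pairwise results:
  Site A vs Site G: Site A wins 18–12.
  Site A vs Site E: Site A wins 18–12.
  Site A vs Site B: Site A wins 18–12.
  Site A vs Site C: Site C wins 30–0.
  Site A vs Site F: Site F wins 30–0.
  Site G vs Site E: Site E wins 22–8.
  Site G vs Site B: Site B wins 20–10.
  Site G vs Site C: Site C wins 18–12.
  Site G vs Site F: Site F wins 30–0.
  Site E vs Site B: Site B wins 20–10.
  Site E vs Site C: Site C wins 18–12.
  Site E vs Site F: Site F wins 30–0.
  Site B vs Site C: Site C wins 18–12.
  Site B vs Site F: Site F wins 30–0.
  Site C vs Site F: Site F wins 20–10.
Copeland scores (wins − losses):
  Site A: 3 − 2 = 1
  Site G: 0 − 5 = -5
  Site E: 1 − 4 = -3
  Site B: 2 − 3 = -1
  Site C: 4 − 1 = 3
  Site F: 5 − 0 = 5
Site F has the best Copeland score.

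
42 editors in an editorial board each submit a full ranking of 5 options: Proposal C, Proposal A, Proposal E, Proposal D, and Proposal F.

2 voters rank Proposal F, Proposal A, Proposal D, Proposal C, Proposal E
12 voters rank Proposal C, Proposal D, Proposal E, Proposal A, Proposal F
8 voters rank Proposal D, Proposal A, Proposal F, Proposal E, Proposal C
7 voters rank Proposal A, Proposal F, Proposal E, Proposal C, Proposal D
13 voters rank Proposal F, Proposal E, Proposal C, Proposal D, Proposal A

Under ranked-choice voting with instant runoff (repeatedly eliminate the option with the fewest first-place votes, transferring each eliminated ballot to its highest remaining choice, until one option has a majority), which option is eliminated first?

Round 1: Proposal F 15, Proposal C 12, Proposal D 8, Proposal A 7, Proposal E 0. Proposal E has the fewest and is eliminated.
Round 2: Proposal F 15, Proposal C 12, Proposal D 8, Proposal A 7. Proposal A has the fewest and is eliminated.
Round 3: Proposal F 22, Proposal C 12, Proposal D 8. Proposal F has a majority.

Proposal E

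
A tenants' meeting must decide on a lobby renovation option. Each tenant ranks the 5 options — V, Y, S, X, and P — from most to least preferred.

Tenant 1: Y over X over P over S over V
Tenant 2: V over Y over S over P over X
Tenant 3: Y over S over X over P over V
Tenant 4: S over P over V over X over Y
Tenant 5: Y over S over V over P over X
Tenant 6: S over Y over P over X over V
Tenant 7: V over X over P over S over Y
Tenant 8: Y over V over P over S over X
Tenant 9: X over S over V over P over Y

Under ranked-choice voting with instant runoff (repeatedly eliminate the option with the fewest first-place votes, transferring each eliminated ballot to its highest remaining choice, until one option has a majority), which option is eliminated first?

Round 1: Y 4, V 2, S 2, X 1, P 0. P has the fewest and is eliminated.
Round 2: Y 4, V 2, S 2, X 1. X has the fewest and is eliminated.
Round 3: Y 4, S 3, V 2. V has the fewest and is eliminated.
Round 4: Y 5, S 4. Y has a majority.

P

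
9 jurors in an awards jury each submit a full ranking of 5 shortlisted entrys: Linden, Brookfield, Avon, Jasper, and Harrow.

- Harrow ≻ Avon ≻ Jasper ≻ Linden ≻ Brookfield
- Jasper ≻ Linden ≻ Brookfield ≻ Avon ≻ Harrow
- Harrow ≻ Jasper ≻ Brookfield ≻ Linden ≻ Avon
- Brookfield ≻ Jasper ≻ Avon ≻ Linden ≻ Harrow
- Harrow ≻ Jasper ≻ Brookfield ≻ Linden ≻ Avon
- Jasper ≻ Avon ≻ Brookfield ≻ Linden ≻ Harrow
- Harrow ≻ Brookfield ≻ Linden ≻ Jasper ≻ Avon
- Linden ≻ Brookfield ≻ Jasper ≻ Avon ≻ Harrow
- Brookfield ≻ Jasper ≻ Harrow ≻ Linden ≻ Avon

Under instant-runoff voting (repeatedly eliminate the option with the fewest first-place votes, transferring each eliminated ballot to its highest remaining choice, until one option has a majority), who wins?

Brookfield

Round 1: Harrow 4, Brookfield 2, Jasper 2, Linden 1, Avon 0. Avon has the fewest and is eliminated.
Round 2: Harrow 4, Brookfield 2, Jasper 2, Linden 1. Linden has the fewest and is eliminated.
Round 3: Harrow 4, Brookfield 3, Jasper 2. Jasper has the fewest and is eliminated.
Round 4: Brookfield 5, Harrow 4. Brookfield has a majority.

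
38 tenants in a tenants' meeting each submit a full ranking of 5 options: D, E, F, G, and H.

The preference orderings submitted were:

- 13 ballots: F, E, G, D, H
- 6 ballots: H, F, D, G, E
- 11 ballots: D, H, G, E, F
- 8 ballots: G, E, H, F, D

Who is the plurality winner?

First-place vote totals:
  D: 11
  E: 0
  F: 13
  G: 8
  H: 6
F has the most first-place votes.

F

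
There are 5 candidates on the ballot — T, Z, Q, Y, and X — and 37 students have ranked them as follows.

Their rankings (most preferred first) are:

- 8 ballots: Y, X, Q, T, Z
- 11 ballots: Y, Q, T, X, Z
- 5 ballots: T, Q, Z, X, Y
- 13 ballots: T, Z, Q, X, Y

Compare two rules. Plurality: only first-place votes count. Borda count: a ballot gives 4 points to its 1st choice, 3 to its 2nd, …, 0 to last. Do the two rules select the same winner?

No

Plurality first-place counts: T 18, Z 0, Q 0, Y 19, X 0 → Y.
Borda totals: T 102, Z 49, Q 90, Y 76, X 53 → T.
The two rules disagree: plurality picks Y, Borda picks T.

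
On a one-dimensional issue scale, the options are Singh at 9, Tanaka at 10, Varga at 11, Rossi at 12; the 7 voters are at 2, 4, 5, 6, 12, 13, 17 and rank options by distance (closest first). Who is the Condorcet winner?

Singh

With single-peaked preferences on a line, the Condorcet winner is the candidate closest to the median voter.
The median voter (position 6) is closest to Singh at 9.
Check: Singh vs Rossi — voters closer to Singh: 4 of 7.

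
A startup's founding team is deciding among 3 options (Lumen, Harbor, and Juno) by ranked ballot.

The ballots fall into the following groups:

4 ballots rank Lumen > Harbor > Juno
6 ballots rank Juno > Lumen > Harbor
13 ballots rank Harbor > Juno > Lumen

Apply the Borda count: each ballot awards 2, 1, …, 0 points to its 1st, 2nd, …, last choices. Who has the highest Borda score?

Harbor

Borda scores:
  Lumen: 4·2 + 6·1 + 13·0 = 14
  Harbor: 4·1 + 6·0 + 13·2 = 30
  Juno: 4·0 + 6·2 + 13·1 = 25
Harbor has the highest total.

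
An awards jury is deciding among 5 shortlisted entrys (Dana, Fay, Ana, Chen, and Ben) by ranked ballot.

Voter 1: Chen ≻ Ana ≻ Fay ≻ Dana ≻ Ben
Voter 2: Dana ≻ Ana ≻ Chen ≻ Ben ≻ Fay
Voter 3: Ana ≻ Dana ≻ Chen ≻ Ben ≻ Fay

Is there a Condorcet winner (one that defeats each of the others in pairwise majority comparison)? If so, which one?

Ana

Head-to-head results (3 voters total):
Dana vs Fay: Dana wins 2–1.
Dana vs Ana: Ana wins 2–1.
Dana vs Chen: Dana wins 2–1.
Dana vs Ben: Dana wins 3–0.
Fay vs Ana: Ana wins 3–0.
Fay vs Chen: Chen wins 3–0.
Fay vs Ben: Ben wins 2–1.
Ana vs Chen: Ana wins 2–1.
Ana vs Ben: Ana wins 3–0.
Chen vs Ben: Chen wins 3–0.
Ana beats each rival — Dana (2–1), Fay (3–0), Chen (2–1), Ben (3–0) — so Ana is the Condorcet winner.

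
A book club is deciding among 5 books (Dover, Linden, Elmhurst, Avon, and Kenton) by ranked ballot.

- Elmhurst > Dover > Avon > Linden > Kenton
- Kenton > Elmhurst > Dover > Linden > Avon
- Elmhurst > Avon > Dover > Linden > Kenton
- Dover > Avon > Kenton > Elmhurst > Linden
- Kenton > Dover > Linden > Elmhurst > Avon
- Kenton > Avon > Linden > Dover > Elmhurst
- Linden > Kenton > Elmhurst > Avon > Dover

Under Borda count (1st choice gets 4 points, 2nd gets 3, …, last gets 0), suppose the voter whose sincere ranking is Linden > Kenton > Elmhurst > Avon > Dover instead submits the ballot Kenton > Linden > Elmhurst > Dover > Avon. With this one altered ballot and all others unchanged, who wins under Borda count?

Kenton

Borda totals with the altered ballot: Dover 16, Linden 10, Elmhurst 15, Avon 11, Kenton 18.
The winner is unchanged: still Kenton.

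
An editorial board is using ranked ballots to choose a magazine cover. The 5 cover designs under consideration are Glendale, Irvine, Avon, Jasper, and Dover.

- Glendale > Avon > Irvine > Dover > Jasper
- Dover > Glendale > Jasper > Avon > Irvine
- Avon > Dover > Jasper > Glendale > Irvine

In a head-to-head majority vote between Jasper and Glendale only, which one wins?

Ballots ranking Jasper above Glendale: 1.
Ballots ranking Glendale above Jasper: 2.
Glendale wins the head-to-head, 2–1.

Glendale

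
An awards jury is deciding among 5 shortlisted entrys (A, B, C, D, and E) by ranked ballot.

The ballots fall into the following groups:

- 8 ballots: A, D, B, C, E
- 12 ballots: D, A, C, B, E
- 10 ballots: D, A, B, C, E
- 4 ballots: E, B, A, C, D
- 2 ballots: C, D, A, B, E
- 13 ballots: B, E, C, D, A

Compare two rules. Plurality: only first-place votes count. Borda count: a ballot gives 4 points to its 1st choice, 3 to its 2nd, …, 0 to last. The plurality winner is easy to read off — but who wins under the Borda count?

Plurality first-place counts: A 8, B 13, C 2, D 22, E 4 → D.
Borda totals: A 110, B 114, C 80, D 131, E 55 → D.

D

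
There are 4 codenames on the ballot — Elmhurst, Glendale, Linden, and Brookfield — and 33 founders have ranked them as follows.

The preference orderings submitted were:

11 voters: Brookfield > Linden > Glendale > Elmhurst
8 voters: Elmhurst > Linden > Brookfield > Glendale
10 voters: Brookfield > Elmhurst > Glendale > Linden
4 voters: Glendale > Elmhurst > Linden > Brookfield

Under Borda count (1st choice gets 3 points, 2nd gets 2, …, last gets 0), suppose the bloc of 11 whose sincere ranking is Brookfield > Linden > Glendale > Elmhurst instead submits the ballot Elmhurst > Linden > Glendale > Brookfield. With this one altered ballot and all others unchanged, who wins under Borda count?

Borda totals with the altered ballot: Elmhurst 85, Glendale 33, Linden 42, Brookfield 38.
The switch changes the winner from Brookfield to Elmhurst.

Elmhurst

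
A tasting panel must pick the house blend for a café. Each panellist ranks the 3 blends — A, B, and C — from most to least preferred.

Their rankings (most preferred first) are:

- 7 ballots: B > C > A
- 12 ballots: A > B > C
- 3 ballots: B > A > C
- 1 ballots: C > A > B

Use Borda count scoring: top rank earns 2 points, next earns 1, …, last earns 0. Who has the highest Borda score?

Borda scores:
  A: 7·0 + 12·2 + 3·1 + 1 = 28
  B: 7·2 + 12·1 + 3·2 + 0 = 32
  C: 7·1 + 12·0 + 3·0 + 2 = 9
B has the highest total.

B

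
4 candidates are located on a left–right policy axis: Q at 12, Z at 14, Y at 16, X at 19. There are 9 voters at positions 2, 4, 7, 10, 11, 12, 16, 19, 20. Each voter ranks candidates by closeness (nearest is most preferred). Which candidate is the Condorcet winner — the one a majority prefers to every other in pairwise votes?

Q

With single-peaked preferences on a line, the Condorcet winner is the candidate closest to the median voter.
The median voter (position 11) is closest to Q at 12.
Check: Q vs Z — voters closer to Q: 6 of 9.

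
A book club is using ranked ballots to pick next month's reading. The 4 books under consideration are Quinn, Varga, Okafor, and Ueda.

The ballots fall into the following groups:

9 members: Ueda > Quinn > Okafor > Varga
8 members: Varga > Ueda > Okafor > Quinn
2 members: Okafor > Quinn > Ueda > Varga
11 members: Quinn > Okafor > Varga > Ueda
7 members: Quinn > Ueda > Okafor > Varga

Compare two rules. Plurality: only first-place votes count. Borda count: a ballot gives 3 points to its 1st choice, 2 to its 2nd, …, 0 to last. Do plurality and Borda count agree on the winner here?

Plurality first-place counts: Quinn 18, Varga 8, Okafor 2, Ueda 9 → Quinn.
Borda totals: Quinn 76, Varga 35, Okafor 52, Ueda 59 → Quinn.
The two rules agree on Quinn.

Yes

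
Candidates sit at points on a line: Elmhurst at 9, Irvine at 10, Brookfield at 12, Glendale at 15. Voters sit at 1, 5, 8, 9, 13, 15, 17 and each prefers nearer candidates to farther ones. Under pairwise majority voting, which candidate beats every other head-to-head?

Elmhurst

With single-peaked preferences on a line, the Condorcet winner is the candidate closest to the median voter.
The median voter (position 9) is closest to Elmhurst at 9.
Check: Elmhurst vs Irvine — voters closer to Elmhurst: 4 of 7.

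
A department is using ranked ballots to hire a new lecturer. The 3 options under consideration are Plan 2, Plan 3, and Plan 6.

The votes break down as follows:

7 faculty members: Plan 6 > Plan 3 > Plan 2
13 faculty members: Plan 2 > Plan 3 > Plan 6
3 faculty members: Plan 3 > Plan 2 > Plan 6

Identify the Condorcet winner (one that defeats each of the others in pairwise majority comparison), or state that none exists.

Head-to-head results (23 voters total):
Plan 2 vs Plan 3: Plan 2 wins 13–10.
Plan 2 vs Plan 6: Plan 2 wins 16–7.
Plan 3 vs Plan 6: Plan 3 wins 16–7.
Plan 2 beats each rival — Plan 3 (13–10), Plan 6 (16–7) — so Plan 2 is the Condorcet winner.

Plan 2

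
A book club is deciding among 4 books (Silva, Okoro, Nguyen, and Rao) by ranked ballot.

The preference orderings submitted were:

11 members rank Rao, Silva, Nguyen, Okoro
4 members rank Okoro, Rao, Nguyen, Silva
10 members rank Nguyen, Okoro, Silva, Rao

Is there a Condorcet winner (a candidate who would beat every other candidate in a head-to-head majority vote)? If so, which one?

None — there is no Condorcet winner

Head-to-head results (25 voters total):
Silva vs Okoro: Okoro wins 14–11.
Silva vs Nguyen: Nguyen wins 14–11.
Silva vs Rao: Rao wins 15–10.
Okoro vs Nguyen: Nguyen wins 21–4.
Okoro vs Rao: Okoro wins 14–11.
Nguyen vs Rao: Rao wins 15–10.
No candidate beats all others: Okoro beats Rao beats Nguyen beats Okoro, a majority cycle.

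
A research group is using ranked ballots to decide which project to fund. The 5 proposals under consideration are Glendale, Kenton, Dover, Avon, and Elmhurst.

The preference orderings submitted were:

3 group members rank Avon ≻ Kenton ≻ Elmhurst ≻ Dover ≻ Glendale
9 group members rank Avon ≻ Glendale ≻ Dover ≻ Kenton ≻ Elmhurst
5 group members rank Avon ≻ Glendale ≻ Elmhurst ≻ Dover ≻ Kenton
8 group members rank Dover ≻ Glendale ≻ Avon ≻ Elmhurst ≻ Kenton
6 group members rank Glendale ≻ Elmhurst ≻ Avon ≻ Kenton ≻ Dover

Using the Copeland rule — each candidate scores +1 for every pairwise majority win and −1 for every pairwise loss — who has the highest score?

Avon

Pairwise results:
  Glendale vs Kenton: Glendale wins 28–3.
  Glendale vs Dover: Glendale wins 20–11.
  Glendale vs Avon: Avon wins 17–14.
  Glendale vs Elmhurst: Glendale wins 28–3.
  Kenton vs Dover: Dover wins 22–9.
  Kenton vs Avon: Avon wins 31–0.
  Kenton vs Elmhurst: Elmhurst wins 19–12.
  Dover vs Avon: Avon wins 23–8.
  Dover vs Elmhurst: Dover wins 17–14.
  Avon vs Elmhurst: Avon wins 25–6.
Copeland scores (wins − losses):
  Glendale: 3 − 1 = 2
  Kenton: 0 − 4 = -4
  Dover: 2 − 2 = 0
  Avon: 4 − 0 = 4
  Elmhurst: 1 − 3 = -2
Avon has the best Copeland score.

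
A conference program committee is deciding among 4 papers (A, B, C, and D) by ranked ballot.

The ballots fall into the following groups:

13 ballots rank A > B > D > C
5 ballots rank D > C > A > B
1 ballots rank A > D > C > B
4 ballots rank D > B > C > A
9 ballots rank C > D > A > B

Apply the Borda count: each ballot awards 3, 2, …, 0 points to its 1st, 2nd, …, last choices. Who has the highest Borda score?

Borda scores:
  A: 13·3 + 5·1 + 3 + 4·0 + 9·1 = 56
  B: 13·2 + 5·0 + 0 + 4·2 + 9·0 = 34
  C: 13·0 + 5·2 + 1 + 4·1 + 9·3 = 42
  D: 13·1 + 5·3 + 2 + 4·3 + 9·2 = 60
D has the highest total.

D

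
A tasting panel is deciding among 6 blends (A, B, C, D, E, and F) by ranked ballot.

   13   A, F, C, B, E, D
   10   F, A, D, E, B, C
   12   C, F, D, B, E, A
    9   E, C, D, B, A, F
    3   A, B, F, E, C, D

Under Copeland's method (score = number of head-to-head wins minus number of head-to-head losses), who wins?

Pairwise results:
  A vs B: A wins 26–21.
  A vs C: A wins 26–21.
  A vs D: A wins 26–21.
  A vs E: A wins 26–21.
  A vs F: A wins 25–22.
  B vs C: C wins 34–13.
  B vs D: D wins 31–16.
  B vs E: B wins 28–19.
  B vs F: F wins 35–12.
  C vs D: C wins 37–10.
  C vs E: C wins 25–22.
  C vs F: F wins 26–21.
  D vs E: E wins 25–22.
  D vs F: F wins 38–9.
  E vs F: F wins 38–9.
Copeland scores (wins − losses):
  A: 5 − 0 = 5
  B: 1 − 4 = -3
  C: 3 − 2 = 1
  D: 1 − 4 = -3
  E: 1 − 4 = -3
  F: 4 − 1 = 3
A has the best Copeland score.

A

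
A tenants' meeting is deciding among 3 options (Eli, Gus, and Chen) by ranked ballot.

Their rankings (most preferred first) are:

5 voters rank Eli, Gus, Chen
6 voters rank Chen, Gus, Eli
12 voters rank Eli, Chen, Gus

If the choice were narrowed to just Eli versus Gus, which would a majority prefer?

Ballots ranking Eli above Gus: 5+12 = 17.
Ballots ranking Gus above Eli: 6.
Eli wins the head-to-head, 17–6.

Eli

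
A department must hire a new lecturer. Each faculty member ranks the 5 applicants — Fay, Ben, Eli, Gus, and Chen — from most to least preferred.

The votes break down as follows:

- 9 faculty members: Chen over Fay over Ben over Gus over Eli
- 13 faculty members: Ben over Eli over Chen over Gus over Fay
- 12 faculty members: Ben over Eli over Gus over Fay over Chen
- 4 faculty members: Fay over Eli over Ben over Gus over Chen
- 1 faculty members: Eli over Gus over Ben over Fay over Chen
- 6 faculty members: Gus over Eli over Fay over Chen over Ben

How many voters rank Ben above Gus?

38

Ballots ranking Ben above Gus: 9+13+12+4 = 38.
Ballots ranking Gus above Ben: 1+6 = 7.
So 38 of 45 voters prefer Ben to Gus.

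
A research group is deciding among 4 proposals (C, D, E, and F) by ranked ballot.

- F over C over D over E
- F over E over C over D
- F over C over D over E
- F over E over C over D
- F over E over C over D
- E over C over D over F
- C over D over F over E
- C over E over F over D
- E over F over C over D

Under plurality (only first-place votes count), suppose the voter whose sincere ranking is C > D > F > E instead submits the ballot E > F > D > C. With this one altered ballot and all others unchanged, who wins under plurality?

First-place totals with the altered ballot: C 1, D 0, E 3, F 5.
The winner is unchanged: still F.

F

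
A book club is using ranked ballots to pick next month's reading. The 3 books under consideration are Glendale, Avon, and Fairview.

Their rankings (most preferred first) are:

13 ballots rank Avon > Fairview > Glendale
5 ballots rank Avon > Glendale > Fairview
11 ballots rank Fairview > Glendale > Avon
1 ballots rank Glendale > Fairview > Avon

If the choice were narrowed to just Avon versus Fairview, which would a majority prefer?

Ballots ranking Avon above Fairview: 13+5 = 18.
Ballots ranking Fairview above Avon: 11+1 = 12.
Avon wins the head-to-head, 18–12.

Avon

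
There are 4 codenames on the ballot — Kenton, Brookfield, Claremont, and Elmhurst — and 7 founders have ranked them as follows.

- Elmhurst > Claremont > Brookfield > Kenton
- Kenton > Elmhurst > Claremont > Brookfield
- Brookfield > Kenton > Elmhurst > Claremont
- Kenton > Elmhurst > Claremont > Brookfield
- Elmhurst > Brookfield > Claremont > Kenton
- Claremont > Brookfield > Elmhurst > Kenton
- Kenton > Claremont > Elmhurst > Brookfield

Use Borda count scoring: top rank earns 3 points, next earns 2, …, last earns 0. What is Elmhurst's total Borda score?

13

Borda scores:
  Kenton: 0 + 3 + 2 + 3 + 0 + 0 + 3 = 11
  Brookfield: 1 + 0 + 3 + 0 + 2 + 2 + 0 = 8
  Claremont: 2 + 1 + 0 + 1 + 1 + 3 + 2 = 10
  Elmhurst: 3 + 2 + 1 + 2 + 3 + 1 + 1 = 13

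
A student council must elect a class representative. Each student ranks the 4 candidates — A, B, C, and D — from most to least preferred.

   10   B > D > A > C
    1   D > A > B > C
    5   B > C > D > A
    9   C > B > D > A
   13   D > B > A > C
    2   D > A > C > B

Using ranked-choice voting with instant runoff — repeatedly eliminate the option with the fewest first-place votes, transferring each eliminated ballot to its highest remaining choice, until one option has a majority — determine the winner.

Round 1: D 16, B 15, C 9, A 0. A has the fewest and is eliminated.
Round 2: D 16, B 15, C 9. C has the fewest and is eliminated.
Round 3: B 24, D 16. B has a majority.

B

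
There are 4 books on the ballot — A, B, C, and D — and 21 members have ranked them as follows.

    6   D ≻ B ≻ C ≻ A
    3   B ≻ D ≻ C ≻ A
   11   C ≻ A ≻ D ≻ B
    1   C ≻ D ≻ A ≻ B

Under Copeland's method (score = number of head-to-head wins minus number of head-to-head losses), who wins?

Pairwise results:
  A vs B: A wins 12–9.
  A vs C: C wins 21–0.
  A vs D: A wins 11–10.
  B vs C: C wins 12–9.
  B vs D: D wins 18–3.
  C vs D: C wins 12–9.
Copeland scores (wins − losses):
  A: 2 − 1 = 1
  B: 0 − 3 = -3
  C: 3 − 0 = 3
  D: 1 − 2 = -1
C has the best Copeland score.

C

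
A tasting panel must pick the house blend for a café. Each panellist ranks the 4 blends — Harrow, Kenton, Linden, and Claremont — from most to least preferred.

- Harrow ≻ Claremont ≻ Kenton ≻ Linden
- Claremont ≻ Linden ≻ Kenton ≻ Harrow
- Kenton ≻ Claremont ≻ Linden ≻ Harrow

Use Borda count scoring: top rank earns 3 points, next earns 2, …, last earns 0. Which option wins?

Claremont

Borda scores:
  Harrow: 3 + 0 + 0 = 3
  Kenton: 1 + 1 + 3 = 5
  Linden: 0 + 2 + 1 = 3
  Claremont: 2 + 3 + 2 = 7
Claremont has the highest total.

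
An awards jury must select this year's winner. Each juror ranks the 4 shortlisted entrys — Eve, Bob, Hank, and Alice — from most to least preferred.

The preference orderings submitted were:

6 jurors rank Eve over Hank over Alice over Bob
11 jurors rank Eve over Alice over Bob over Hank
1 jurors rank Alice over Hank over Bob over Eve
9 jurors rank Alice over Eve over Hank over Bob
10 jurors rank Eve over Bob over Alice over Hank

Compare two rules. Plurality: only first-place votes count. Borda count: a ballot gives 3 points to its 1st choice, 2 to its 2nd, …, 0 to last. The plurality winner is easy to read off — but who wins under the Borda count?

Plurality first-place counts: Eve 27, Bob 0, Hank 0, Alice 10 → Eve.
Borda totals: Eve 99, Bob 32, Hank 23, Alice 68 → Eve.

Eve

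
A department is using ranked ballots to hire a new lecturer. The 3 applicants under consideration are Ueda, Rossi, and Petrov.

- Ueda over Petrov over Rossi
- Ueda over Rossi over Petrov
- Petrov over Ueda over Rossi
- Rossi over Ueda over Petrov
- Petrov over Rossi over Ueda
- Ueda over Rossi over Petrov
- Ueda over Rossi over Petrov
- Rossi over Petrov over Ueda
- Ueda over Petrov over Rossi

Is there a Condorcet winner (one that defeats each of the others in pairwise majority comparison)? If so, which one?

Ueda

Head-to-head results (9 voters total):
Ueda vs Rossi: Ueda wins 6–3.
Ueda vs Petrov: Ueda wins 6–3.
Rossi vs Petrov: Rossi wins 5–4.
Ueda beats each rival — Rossi (6–3), Petrov (6–3) — so Ueda is the Condorcet winner.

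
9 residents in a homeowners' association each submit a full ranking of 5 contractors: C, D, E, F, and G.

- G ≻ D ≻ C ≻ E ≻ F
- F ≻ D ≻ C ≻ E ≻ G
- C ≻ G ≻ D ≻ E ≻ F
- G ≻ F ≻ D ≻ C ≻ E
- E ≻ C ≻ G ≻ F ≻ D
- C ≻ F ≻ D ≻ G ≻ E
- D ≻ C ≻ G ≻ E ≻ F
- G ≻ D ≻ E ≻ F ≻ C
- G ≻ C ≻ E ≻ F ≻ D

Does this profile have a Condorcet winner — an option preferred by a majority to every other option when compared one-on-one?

No

Head-to-head results (9 voters total):
C vs D: D wins 5–4.
C vs E: C wins 7–2.
C vs F: C wins 6–3.
C vs G: C wins 5–4.
D vs E: D wins 7–2.
D vs F: F wins 5–4.
D vs G: G wins 6–3.
E vs F: E wins 6–3.
E vs G: G wins 7–2.
F vs G: G wins 7–2.
No candidate beats all others: C beats F beats D beats C, a majority cycle.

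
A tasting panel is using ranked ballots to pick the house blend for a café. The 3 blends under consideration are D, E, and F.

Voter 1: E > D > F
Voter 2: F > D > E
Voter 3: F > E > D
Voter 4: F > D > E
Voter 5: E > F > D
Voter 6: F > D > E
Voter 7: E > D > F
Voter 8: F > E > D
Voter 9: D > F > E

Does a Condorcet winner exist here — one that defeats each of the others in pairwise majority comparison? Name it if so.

F

Head-to-head results (9 voters total):
D vs E: E wins 5–4.
D vs F: F wins 6–3.
E vs F: F wins 6–3.
F beats each rival — D (6–3), E (6–3) — so F is the Condorcet winner.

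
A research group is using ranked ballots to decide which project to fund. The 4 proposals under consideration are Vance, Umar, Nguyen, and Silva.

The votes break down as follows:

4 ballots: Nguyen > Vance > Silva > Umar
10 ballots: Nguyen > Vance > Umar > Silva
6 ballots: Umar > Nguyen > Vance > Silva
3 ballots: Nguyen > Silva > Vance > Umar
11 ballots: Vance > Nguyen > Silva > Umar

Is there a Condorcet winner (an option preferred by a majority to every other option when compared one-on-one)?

Head-to-head results (34 voters total):
Vance vs Umar: Vance wins 28–6.
Vance vs Nguyen: Nguyen wins 23–11.
Vance vs Silva: Vance wins 31–3.
Umar vs Nguyen: Nguyen wins 28–6.
Umar vs Silva: Silva wins 18–16.
Nguyen vs Silva: Nguyen wins 34–0.
Nguyen beats each rival — Vance (23–11), Umar (28–6), Silva (34–0) — so Nguyen is the Condorcet winner.

Yes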